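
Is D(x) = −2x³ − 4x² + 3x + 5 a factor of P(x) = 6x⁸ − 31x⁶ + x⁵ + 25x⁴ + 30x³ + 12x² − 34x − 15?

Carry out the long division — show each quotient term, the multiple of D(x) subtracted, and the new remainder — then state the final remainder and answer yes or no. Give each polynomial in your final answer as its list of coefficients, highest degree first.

Step 1: lead(6x⁸ − 31x⁶ + x⁵ + 25x⁴ + 30x³ + 12x² − 34x − 15) ÷ lead(D) = 6x⁸ ÷ −2x³ = −3x⁵. Subtract (−3x⁵)·D = 6x⁸ + 12x⁷ − 9x⁶ − 15x⁵. Remainder: −12x⁷ − 22x⁶ + 16x⁵ + 25x⁴ + 30x³ + 12x² − 34x − 15.
Step 2: lead(−12x⁷ − 22x⁶ + 16x⁵ + 25x⁴ + 30x³ + 12x² − 34x − 15) ÷ lead(D) = −12x⁷ ÷ −2x³ = 6x⁴. Subtract (6x⁴)·D = −12x⁷ − 24x⁶ + 18x⁵ + 30x⁴. Remainder: 2x⁶ − 2x⁵ − 5x⁴ + 30x³ + 12x² − 34x − 15.
Step 3: lead(2x⁶ − 2x⁵ − 5x⁴ + 30x³ + 12x² − 34x − 15) ÷ lead(D) = 2x⁶ ÷ −2x³ = −x³. Subtract (−x³)·D = 2x⁶ + 4x⁵ − 3x⁴ − 5x³. Remainder: −6x⁵ − 2x⁴ + 35x³ + 12x² − 34x − 15.
Step 4: lead(−6x⁵ − 2x⁴ + 35x³ + 12x² − 34x − 15) ÷ lead(D) = −6x⁵ ÷ −2x³ = 3x². Subtract (3x²)·D = −6x⁵ − 12x⁴ + 9x³ + 15x². Remainder: 10x⁴ + 26x³ − 3x² − 34x − 15.
Step 5: lead(10x⁴ + 26x³ − 3x² − 34x − 15) ÷ lead(D) = 10x⁴ ÷ −2x³ = −5x. Subtract (−5x)·D = 10x⁴ + 20x³ − 15x² − 25x. Remainder: 6x³ + 12x² − 9x − 15.
Step 6: lead(6x³ + 12x² − 9x − 15) ÷ lead(D) = 6x³ ÷ −2x³ = −3. Subtract (−3)·D = 6x³ + 12x² − 9x − 15. Remainder: 0.

R = [0], so D(x) is a factor of P(x). yes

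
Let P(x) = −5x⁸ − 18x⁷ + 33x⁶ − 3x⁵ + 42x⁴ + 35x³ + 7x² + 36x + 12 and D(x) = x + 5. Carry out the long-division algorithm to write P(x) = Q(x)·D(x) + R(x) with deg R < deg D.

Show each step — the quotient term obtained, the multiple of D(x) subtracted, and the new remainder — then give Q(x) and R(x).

Q(x) = −5x⁷ + 7x⁶ − 2x⁵ + 7x⁴ + 7x³ + 7x + 1; R(x) = 7

Step 1: lead(−5x⁸ − 18x⁷ + 33x⁶ − 3x⁵ + 42x⁴ + 35x³ + 7x² + 36x + 12) ÷ lead(D) = −5x⁸ ÷ x = −5x⁷. Subtract (−5x⁷)·D = −5x⁸ − 25x⁷. Remainder: 7x⁷ + 33x⁶ − 3x⁵ + 42x⁴ + 35x³ + 7x² + 36x + 12.
Step 2: lead(7x⁷ + 33x⁶ − 3x⁵ + 42x⁴ + 35x³ + 7x² + 36x + 12) ÷ lead(D) = 7x⁷ ÷ x = 7x⁶. Subtract (7x⁶)·D = 7x⁷ + 35x⁶. Remainder: −2x⁶ − 3x⁵ + 42x⁴ + 35x³ + 7x² + 36x + 12.
Step 3: lead(−2x⁶ − 3x⁵ + 42x⁴ + 35x³ + 7x² + 36x + 12) ÷ lead(D) = −2x⁶ ÷ x = −2x⁵. Subtract (−2x⁵)·D = −2x⁶ − 10x⁵. Remainder: 7x⁵ + 42x⁴ + 35x³ + 7x² + 36x + 12.
Step 4: lead(7x⁵ + 42x⁴ + 35x³ + 7x² + 36x + 12) ÷ lead(D) = 7x⁵ ÷ x = 7x⁴. Subtract (7x⁴)·D = 7x⁵ + 35x⁴. Remainder: 7x⁴ + 35x³ + 7x² + 36x + 12.
Step 5: lead(7x⁴ + 35x³ + 7x² + 36x + 12) ÷ lead(D) = 7x⁴ ÷ x = 7x³. Subtract (7x³)·D = 7x⁴ + 35x³. Remainder: 7x² + 36x + 12.
Step 6: lead(7x² + 36x + 12) ÷ lead(D) = 7x² ÷ x = 7x. Subtract (7x)·D = 7x² + 35x. Remainder: x + 12.
Step 7: lead(x + 12) ÷ lead(D) = x ÷ x = 1. Subtract (1)·D = x + 5. Remainder: 7.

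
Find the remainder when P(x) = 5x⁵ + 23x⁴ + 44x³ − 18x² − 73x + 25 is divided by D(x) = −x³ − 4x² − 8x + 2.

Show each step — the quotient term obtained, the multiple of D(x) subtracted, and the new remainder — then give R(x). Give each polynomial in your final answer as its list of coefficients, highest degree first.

R = [-3, 9]

Step 1: lead(5x⁵ + 23x⁴ + 44x³ − 18x² − 73x + 25) ÷ lead(D) = 5x⁵ ÷ −x³ = −5x². Subtract (−5x²)·D = 5x⁵ + 20x⁴ + 40x³ − 10x². Remainder: 3x⁴ + 4x³ − 8x² − 73x + 25.
Step 2: lead(3x⁴ + 4x³ − 8x² − 73x + 25) ÷ lead(D) = 3x⁴ ÷ −x³ = −3x. Subtract (−3x)·D = 3x⁴ + 12x³ + 24x² − 6x. Remainder: −8x³ − 32x² − 67x + 25.
Step 3: lead(−8x³ − 32x² − 67x + 25) ÷ lead(D) = −8x³ ÷ −x³ = 8. Subtract (8)·D = −8x³ − 32x² − 64x + 16. Remainder: −3x + 9.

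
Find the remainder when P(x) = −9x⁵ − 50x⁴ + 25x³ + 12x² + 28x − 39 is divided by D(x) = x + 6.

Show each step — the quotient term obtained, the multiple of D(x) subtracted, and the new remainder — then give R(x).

Step 1: lead(−9x⁵ − 50x⁴ + 25x³ + 12x² + 28x − 39) ÷ lead(D) = −9x⁵ ÷ x = −9x⁴. Subtract (−9x⁴)·D = −9x⁵ − 54x⁴. Remainder: 4x⁴ + 25x³ + 12x² + 28x − 39.
Step 2: lead(4x⁴ + 25x³ + 12x² + 28x − 39) ÷ lead(D) = 4x⁴ ÷ x = 4x³. Subtract (4x³)·D = 4x⁴ + 24x³. Remainder: x³ + 12x² + 28x − 39.
Step 3: lead(x³ + 12x² + 28x − 39) ÷ lead(D) = x³ ÷ x = x². Subtract (x²)·D = x³ + 6x². Remainder: 6x² + 28x − 39.
Step 4: lead(6x² + 28x − 39) ÷ lead(D) = 6x² ÷ x = 6x. Subtract (6x)·D = 6x² + 36x. Remainder: −8x − 39.
Step 5: lead(−8x − 39) ÷ lead(D) = −8x ÷ x = −8. Subtract (−8)·D = −8x − 48. Remainder: 9.

R(x) = 9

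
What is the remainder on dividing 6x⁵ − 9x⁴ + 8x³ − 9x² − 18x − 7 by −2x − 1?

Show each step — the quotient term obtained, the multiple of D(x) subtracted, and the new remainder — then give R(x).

R(x) = −2

Step 1: lead(6x⁵ − 9x⁴ + 8x³ − 9x² − 18x − 7) ÷ lead(D) = 6x⁵ ÷ −2x = −3x⁴. Subtract (−3x⁴)·D = 6x⁵ + 3x⁴. Remainder: −12x⁴ + 8x³ − 9x² − 18x − 7.
Step 2: lead(−12x⁴ + 8x³ − 9x² − 18x − 7) ÷ lead(D) = −12x⁴ ÷ −2x = 6x³. Subtract (6x³)·D = −12x⁴ − 6x³. Remainder: 14x³ − 9x² − 18x − 7.
Step 3: lead(14x³ − 9x² − 18x − 7) ÷ lead(D) = 14x³ ÷ −2x = −7x². Subtract (−7x²)·D = 14x³ + 7x². Remainder: −16x² − 18x − 7.
Step 4: lead(−16x² − 18x − 7) ÷ lead(D) = −16x² ÷ −2x = 8x. Subtract (8x)·D = −16x² − 8x. Remainder: −10x − 7.
Step 5: lead(−10x − 7) ÷ lead(D) = −10x ÷ −2x = 5. Subtract (5)·D = −10x − 5. Remainder: −2.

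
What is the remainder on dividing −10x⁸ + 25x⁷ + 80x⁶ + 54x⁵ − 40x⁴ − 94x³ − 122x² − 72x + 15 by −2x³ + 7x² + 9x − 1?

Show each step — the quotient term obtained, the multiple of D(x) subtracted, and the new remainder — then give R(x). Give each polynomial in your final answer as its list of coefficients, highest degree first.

Step 1: lead(−10x⁸ + 25x⁷ + 80x⁶ + 54x⁵ − 40x⁴ − 94x³ − 122x² − 72x + 15) ÷ lead(D) = −10x⁸ ÷ −2x³ = 5x⁵. Subtract (5x⁵)·D = −10x⁸ + 35x⁷ + 45x⁶ − 5x⁵. Remainder: −10x⁷ + 35x⁶ + 59x⁵ − 40x⁴ − 94x³ − 122x² − 72x + 15.
Step 2: lead(−10x⁷ + 35x⁶ + 59x⁵ − 40x⁴ − 94x³ − 122x² − 72x + 15) ÷ lead(D) = −10x⁷ ÷ −2x³ = 5x⁴. Subtract (5x⁴)·D = −10x⁷ + 35x⁶ + 45x⁵ − 5x⁴. Remainder: 14x⁵ − 35x⁴ − 94x³ − 122x² − 72x + 15.
Step 3: lead(14x⁵ − 35x⁴ − 94x³ − 122x² − 72x + 15) ÷ lead(D) = 14x⁵ ÷ −2x³ = −7x². Subtract (−7x²)·D = 14x⁵ − 49x⁴ − 63x³ + 7x². Remainder: 14x⁴ − 31x³ − 129x² − 72x + 15.
Step 4: lead(14x⁴ − 31x³ − 129x² − 72x + 15) ÷ lead(D) = 14x⁴ ÷ −2x³ = −7x. Subtract (−7x)·D = 14x⁴ − 49x³ − 63x² + 7x. Remainder: 18x³ − 66x² − 79x + 15.
Step 5: lead(18x³ − 66x² − 79x + 15) ÷ lead(D) = 18x³ ÷ −2x³ = −9. Subtract (−9)·D = 18x³ − 63x² − 81x + 9. Remainder: −3x² + 2x + 6.

R = [-3, 2, 6]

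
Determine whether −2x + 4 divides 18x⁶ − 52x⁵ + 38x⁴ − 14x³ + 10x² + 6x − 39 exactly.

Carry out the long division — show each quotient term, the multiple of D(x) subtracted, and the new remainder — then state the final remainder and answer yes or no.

R(x) = −3, so D(x) is not a factor of P(x). no

Step 1: lead(18x⁶ − 52x⁵ + 38x⁴ − 14x³ + 10x² + 6x − 39) ÷ lead(D) = 18x⁶ ÷ −2x = −9x⁵. Subtract (−9x⁵)·D = 18x⁶ − 36x⁵. Remainder: −16x⁵ + 38x⁴ − 14x³ + 10x² + 6x − 39.
Step 2: lead(−16x⁵ + 38x⁴ − 14x³ + 10x² + 6x − 39) ÷ lead(D) = −16x⁵ ÷ −2x = 8x⁴. Subtract (8x⁴)·D = −16x⁵ + 32x⁴. Remainder: 6x⁴ − 14x³ + 10x² + 6x − 39.
Step 3: lead(6x⁴ − 14x³ + 10x² + 6x − 39) ÷ lead(D) = 6x⁴ ÷ −2x = −3x³. Subtract (−3x³)·D = 6x⁴ − 12x³. Remainder: −2x³ + 10x² + 6x − 39.
Step 4: lead(−2x³ + 10x² + 6x − 39) ÷ lead(D) = −2x³ ÷ −2x = x². Subtract (x²)·D = −2x³ + 4x². Remainder: 6x² + 6x − 39.
Step 5: lead(6x² + 6x − 39) ÷ lead(D) = 6x² ÷ −2x = −3x. Subtract (−3x)·D = 6x² − 12x. Remainder: 18x − 39.
Step 6: lead(18x − 39) ÷ lead(D) = 18x ÷ −2x = −9. Subtract (−9)·D = 18x − 36. Remainder: −3.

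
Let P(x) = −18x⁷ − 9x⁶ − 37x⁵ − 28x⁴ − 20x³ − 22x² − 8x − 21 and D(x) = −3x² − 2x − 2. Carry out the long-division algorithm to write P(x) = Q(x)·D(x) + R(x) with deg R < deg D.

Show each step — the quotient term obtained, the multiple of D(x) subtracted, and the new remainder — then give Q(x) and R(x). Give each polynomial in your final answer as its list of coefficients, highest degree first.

Q = [6, -1, 9, 4, -2, 6]; R = [-9]

Step 1: lead(−18x⁷ − 9x⁶ − 37x⁵ − 28x⁴ − 20x³ − 22x² − 8x − 21) ÷ lead(D) = −18x⁷ ÷ −3x² = 6x⁵. Subtract (6x⁵)·D = −18x⁷ − 12x⁶ − 12x⁵. Remainder: 3x⁶ − 25x⁵ − 28x⁴ − 20x³ − 22x² − 8x − 21.
Step 2: lead(3x⁶ − 25x⁵ − 28x⁴ − 20x³ − 22x² − 8x − 21) ÷ lead(D) = 3x⁶ ÷ −3x² = −x⁴. Subtract (−x⁴)·D = 3x⁶ + 2x⁵ + 2x⁴. Remainder: −27x⁵ − 30x⁴ − 20x³ − 22x² − 8x − 21.
Step 3: lead(−27x⁵ − 30x⁴ − 20x³ − 22x² − 8x − 21) ÷ lead(D) = −27x⁵ ÷ −3x² = 9x³. Subtract (9x³)·D = −27x⁵ − 18x⁴ − 18x³. Remainder: −12x⁴ − 2x³ − 22x² − 8x − 21.
Step 4: lead(−12x⁴ − 2x³ − 22x² − 8x − 21) ÷ lead(D) = −12x⁴ ÷ −3x² = 4x². Subtract (4x²)·D = −12x⁴ − 8x³ − 8x². Remainder: 6x³ − 14x² − 8x − 21.
Step 5: lead(6x³ − 14x² − 8x − 21) ÷ lead(D) = 6x³ ÷ −3x² = −2x. Subtract (−2x)·D = 6x³ + 4x² + 4x. Remainder: −18x² − 12x − 21.
Step 6: lead(−18x² − 12x − 21) ÷ lead(D) = −18x² ÷ −3x² = 6. Subtract (6)·D = −18x² − 12x − 12. Remainder: −9.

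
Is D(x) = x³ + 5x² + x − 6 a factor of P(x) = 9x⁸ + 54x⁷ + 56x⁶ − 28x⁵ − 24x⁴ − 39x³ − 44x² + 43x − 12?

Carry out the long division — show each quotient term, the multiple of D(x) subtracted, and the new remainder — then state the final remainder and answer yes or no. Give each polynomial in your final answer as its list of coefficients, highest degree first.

Step 1: lead(9x⁸ + 54x⁷ + 56x⁶ − 28x⁵ − 24x⁴ − 39x³ − 44x² + 43x − 12) ÷ lead(D) = 9x⁸ ÷ x³ = 9x⁵. Subtract (9x⁵)·D = 9x⁸ + 45x⁷ + 9x⁶ − 54x⁵. Remainder: 9x⁷ + 47x⁶ + 26x⁵ − 24x⁴ − 39x³ − 44x² + 43x − 12.
Step 2: lead(9x⁷ + 47x⁶ + 26x⁵ − 24x⁴ − 39x³ − 44x² + 43x − 12) ÷ lead(D) = 9x⁷ ÷ x³ = 9x⁴. Subtract (9x⁴)·D = 9x⁷ + 45x⁶ + 9x⁵ − 54x⁴. Remainder: 2x⁶ + 17x⁵ + 30x⁴ − 39x³ − 44x² + 43x − 12.
Step 3: lead(2x⁶ + 17x⁵ + 30x⁴ − 39x³ − 44x² + 43x − 12) ÷ lead(D) = 2x⁶ ÷ x³ = 2x³. Subtract (2x³)·D = 2x⁶ + 10x⁵ + 2x⁴ − 12x³. Remainder: 7x⁵ + 28x⁴ − 27x³ − 44x² + 43x − 12.
Step 4: lead(7x⁵ + 28x⁴ − 27x³ − 44x² + 43x − 12) ÷ lead(D) = 7x⁵ ÷ x³ = 7x². Subtract (7x²)·D = 7x⁵ + 35x⁴ + 7x³ − 42x². Remainder: −7x⁴ − 34x³ − 2x² + 43x − 12.
Step 5: lead(−7x⁴ − 34x³ − 2x² + 43x − 12) ÷ lead(D) = −7x⁴ ÷ x³ = −7x. Subtract (−7x)·D = −7x⁴ − 35x³ − 7x² + 42x. Remainder: x³ + 5x² + x − 12.
Step 6: lead(x³ + 5x² + x − 12) ÷ lead(D) = x³ ÷ x³ = 1. Subtract (1)·D = x³ + 5x² + x − 6. Remainder: −6.

R = [-6], so D(x) is not a factor of P(x). no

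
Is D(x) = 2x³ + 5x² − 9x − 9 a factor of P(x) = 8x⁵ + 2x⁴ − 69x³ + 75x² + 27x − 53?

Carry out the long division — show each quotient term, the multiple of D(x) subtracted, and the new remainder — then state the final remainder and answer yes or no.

Step 1: lead(8x⁵ + 2x⁴ − 69x³ + 75x² + 27x − 53) ÷ lead(D) = 8x⁵ ÷ 2x³ = 4x². Subtract (4x²)·D = 8x⁵ + 20x⁴ − 36x³ − 36x². Remainder: −18x⁴ − 33x³ + 111x² + 27x − 53.
Step 2: lead(−18x⁴ − 33x³ + 111x² + 27x − 53) ÷ lead(D) = −18x⁴ ÷ 2x³ = −9x. Subtract (−9x)·D = −18x⁴ − 45x³ + 81x² + 81x. Remainder: 12x³ + 30x² − 54x − 53.
Step 3: lead(12x³ + 30x² − 54x − 53) ÷ lead(D) = 12x³ ÷ 2x³ = 6. Subtract (6)·D = 12x³ + 30x² − 54x − 54. Remainder: 1.

R(x) = 1, so D(x) is not a factor of P(x). no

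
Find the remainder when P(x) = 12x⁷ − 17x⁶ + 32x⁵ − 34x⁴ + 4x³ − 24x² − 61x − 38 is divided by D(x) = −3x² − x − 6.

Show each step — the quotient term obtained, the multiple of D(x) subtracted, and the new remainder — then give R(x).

Step 1: lead(12x⁷ − 17x⁶ + 32x⁵ − 34x⁴ + 4x³ − 24x² − 61x − 38) ÷ lead(D) = 12x⁷ ÷ −3x² = −4x⁵. Subtract (−4x⁵)·D = 12x⁷ + 4x⁶ + 24x⁵. Remainder: −21x⁶ + 8x⁵ − 34x⁴ + 4x³ − 24x² − 61x − 38.
Step 2: lead(−21x⁶ + 8x⁵ − 34x⁴ + 4x³ − 24x² − 61x − 38) ÷ lead(D) = −21x⁶ ÷ −3x² = 7x⁴. Subtract (7x⁴)·D = −21x⁶ − 7x⁵ − 42x⁴. Remainder: 15x⁵ + 8x⁴ + 4x³ − 24x² − 61x − 38.
Step 3: lead(15x⁵ + 8x⁴ + 4x³ − 24x² − 61x − 38) ÷ lead(D) = 15x⁵ ÷ −3x² = −5x³. Subtract (−5x³)·D = 15x⁵ + 5x⁴ + 30x³. Remainder: 3x⁴ − 26x³ − 24x² − 61x − 38.
Step 4: lead(3x⁴ − 26x³ − 24x² − 61x − 38) ÷ lead(D) = 3x⁴ ÷ −3x² = −x². Subtract (−x²)·D = 3x⁴ + x³ + 6x². Remainder: −27x³ − 30x² − 61x − 38.
Step 5: lead(−27x³ − 30x² − 61x − 38) ÷ lead(D) = −27x³ ÷ −3x² = 9x. Subtract (9x)·D = −27x³ − 9x² − 54x. Remainder: −21x² − 7x − 38.
Step 6: lead(−21x² − 7x − 38) ÷ lead(D) = −21x² ÷ −3x² = 7. Subtract (7)·D = −21x² − 7x − 42. Remainder: 4.

R(x) = 4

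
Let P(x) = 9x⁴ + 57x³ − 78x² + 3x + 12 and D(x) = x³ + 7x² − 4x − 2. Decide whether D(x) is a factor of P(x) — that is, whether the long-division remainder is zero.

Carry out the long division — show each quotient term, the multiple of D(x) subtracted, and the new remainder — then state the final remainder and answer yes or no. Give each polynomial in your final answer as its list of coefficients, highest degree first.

Step 1: lead(9x⁴ + 57x³ − 78x² + 3x + 12) ÷ lead(D) = 9x⁴ ÷ x³ = 9x. Subtract (9x)·D = 9x⁴ + 63x³ − 36x² − 18x. Remainder: −6x³ − 42x² + 21x + 12.
Step 2: lead(−6x³ − 42x² + 21x + 12) ÷ lead(D) = −6x³ ÷ x³ = −6. Subtract (−6)·D = −6x³ − 42x² + 24x + 12. Remainder: −3x.

R = [-3, 0], so D(x) is not a factor of P(x). no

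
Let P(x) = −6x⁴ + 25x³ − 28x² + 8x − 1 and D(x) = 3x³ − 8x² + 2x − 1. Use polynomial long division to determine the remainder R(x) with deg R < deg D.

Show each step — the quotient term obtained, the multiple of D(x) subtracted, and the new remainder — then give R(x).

Step 1: lead(−6x⁴ + 25x³ − 28x² + 8x − 1) ÷ lead(D) = −6x⁴ ÷ 3x³ = −2x. Subtract (−2x)·D = −6x⁴ + 16x³ − 4x² + 2x. Remainder: 9x³ − 24x² + 6x − 1.
Step 2: lead(9x³ − 24x² + 6x − 1) ÷ lead(D) = 9x³ ÷ 3x³ = 3. Subtract (3)·D = 9x³ − 24x² + 6x − 3. Remainder: 2.

R(x) = 2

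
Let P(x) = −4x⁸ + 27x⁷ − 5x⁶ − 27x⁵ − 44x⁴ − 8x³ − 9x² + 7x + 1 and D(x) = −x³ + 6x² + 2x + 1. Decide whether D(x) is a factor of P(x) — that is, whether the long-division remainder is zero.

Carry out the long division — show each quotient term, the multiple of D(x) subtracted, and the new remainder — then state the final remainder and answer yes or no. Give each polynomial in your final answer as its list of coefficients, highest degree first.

Step 1: lead(−4x⁸ + 27x⁷ − 5x⁶ − 27x⁵ − 44x⁴ − 8x³ − 9x² + 7x + 1) ÷ lead(D) = −4x⁸ ÷ −x³ = 4x⁵. Subtract (4x⁵)·D = −4x⁸ + 24x⁷ + 8x⁶ + 4x⁵. Remainder: 3x⁷ − 13x⁶ − 31x⁵ − 44x⁴ − 8x³ − 9x² + 7x + 1.
Step 2: lead(3x⁷ − 13x⁶ − 31x⁵ − 44x⁴ − 8x³ − 9x² + 7x + 1) ÷ lead(D) = 3x⁷ ÷ −x³ = −3x⁴. Subtract (−3x⁴)·D = 3x⁷ − 18x⁶ − 6x⁵ − 3x⁴. Remainder: 5x⁶ − 25x⁵ − 41x⁴ − 8x³ − 9x² + 7x + 1.
Step 3: lead(5x⁶ − 25x⁵ − 41x⁴ − 8x³ − 9x² + 7x + 1) ÷ lead(D) = 5x⁶ ÷ −x³ = −5x³. Subtract (−5x³)·D = 5x⁶ − 30x⁵ − 10x⁴ − 5x³. Remainder: 5x⁵ − 31x⁴ − 3x³ − 9x² + 7x + 1.
Step 4: lead(5x⁵ − 31x⁴ − 3x³ − 9x² + 7x + 1) ÷ lead(D) = 5x⁵ ÷ −x³ = −5x². Subtract (−5x²)·D = 5x⁵ − 30x⁴ − 10x³ − 5x². Remainder: −x⁴ + 7x³ − 4x² + 7x + 1.
Step 5: lead(−x⁴ + 7x³ − 4x² + 7x + 1) ÷ lead(D) = −x⁴ ÷ −x³ = x. Subtract (x)·D = −x⁴ + 6x³ + 2x² + x. Remainder: x³ − 6x² + 6x + 1.
Step 6: lead(x³ − 6x² + 6x + 1) ÷ lead(D) = x³ ÷ −x³ = −1. Subtract (−1)·D = x³ − 6x² − 2x − 1. Remainder: 8x + 2.

R = [8, 2], so D(x) is not a factor of P(x). no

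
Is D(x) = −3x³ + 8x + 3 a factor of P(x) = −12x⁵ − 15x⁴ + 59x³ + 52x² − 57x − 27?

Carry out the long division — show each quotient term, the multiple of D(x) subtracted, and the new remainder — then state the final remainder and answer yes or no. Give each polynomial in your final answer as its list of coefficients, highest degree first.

R = [0], so D(x) is a factor of P(x). yes

Step 1: lead(−12x⁵ − 15x⁴ + 59x³ + 52x² − 57x − 27) ÷ lead(D) = −12x⁵ ÷ −3x³ = 4x². Subtract (4x²)·D = −12x⁵ + 32x³ + 12x². Remainder: −15x⁴ + 27x³ + 40x² − 57x − 27.
Step 2: lead(−15x⁴ + 27x³ + 40x² − 57x − 27) ÷ lead(D) = −15x⁴ ÷ −3x³ = 5x. Subtract (5x)·D = −15x⁴ + 40x² + 15x. Remainder: 27x³ − 72x − 27.
Step 3: lead(27x³ − 72x − 27) ÷ lead(D) = 27x³ ÷ −3x³ = −9. Subtract (−9)·D = 27x³ − 72x − 27. Remainder: 0.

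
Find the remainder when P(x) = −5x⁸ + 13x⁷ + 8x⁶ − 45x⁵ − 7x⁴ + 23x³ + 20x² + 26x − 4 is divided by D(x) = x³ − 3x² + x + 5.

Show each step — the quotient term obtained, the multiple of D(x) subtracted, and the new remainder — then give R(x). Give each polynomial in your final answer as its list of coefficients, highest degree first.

R = [1, -4]

Step 1: lead(−5x⁸ + 13x⁷ + 8x⁶ − 45x⁵ − 7x⁴ + 23x³ + 20x² + 26x − 4) ÷ lead(D) = −5x⁸ ÷ x³ = −5x⁵. Subtract (−5x⁵)·D = −5x⁸ + 15x⁷ − 5x⁶ − 25x⁵. Remainder: −2x⁷ + 13x⁶ − 20x⁵ − 7x⁴ + 23x³ + 20x² + 26x − 4.
Step 2: lead(−2x⁷ + 13x⁶ − 20x⁵ − 7x⁴ + 23x³ + 20x² + 26x − 4) ÷ lead(D) = −2x⁷ ÷ x³ = −2x⁴. Subtract (−2x⁴)·D = −2x⁷ + 6x⁶ − 2x⁵ − 10x⁴. Remainder: 7x⁶ − 18x⁵ + 3x⁴ + 23x³ + 20x² + 26x − 4.
Step 3: lead(7x⁶ − 18x⁵ + 3x⁴ + 23x³ + 20x² + 26x − 4) ÷ lead(D) = 7x⁶ ÷ x³ = 7x³. Subtract (7x³)·D = 7x⁶ − 21x⁵ + 7x⁴ + 35x³. Remainder: 3x⁵ − 4x⁴ − 12x³ + 20x² + 26x − 4.
Step 4: lead(3x⁵ − 4x⁴ − 12x³ + 20x² + 26x − 4) ÷ lead(D) = 3x⁵ ÷ x³ = 3x². Subtract (3x²)·D = 3x⁵ − 9x⁴ + 3x³ + 15x². Remainder: 5x⁴ − 15x³ + 5x² + 26x − 4.
Step 5: lead(5x⁴ − 15x³ + 5x² + 26x − 4) ÷ lead(D) = 5x⁴ ÷ x³ = 5x. Subtract (5x)·D = 5x⁴ − 15x³ + 5x² + 25x. Remainder: x − 4.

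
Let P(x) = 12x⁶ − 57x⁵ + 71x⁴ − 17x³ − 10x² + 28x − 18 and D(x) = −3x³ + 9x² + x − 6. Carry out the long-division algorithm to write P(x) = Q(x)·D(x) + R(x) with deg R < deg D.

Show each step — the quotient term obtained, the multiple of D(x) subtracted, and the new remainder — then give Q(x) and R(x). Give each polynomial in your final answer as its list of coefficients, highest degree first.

Step 1: lead(12x⁶ − 57x⁵ + 71x⁴ − 17x³ − 10x² + 28x − 18) ÷ lead(D) = 12x⁶ ÷ −3x³ = −4x³. Subtract (−4x³)·D = 12x⁶ − 36x⁵ − 4x⁴ + 24x³. Remainder: −21x⁵ + 75x⁴ − 41x³ − 10x² + 28x − 18.
Step 2: lead(−21x⁵ + 75x⁴ − 41x³ − 10x² + 28x − 18) ÷ lead(D) = −21x⁵ ÷ −3x³ = 7x². Subtract (7x²)·D = −21x⁵ + 63x⁴ + 7x³ − 42x². Remainder: 12x⁴ − 48x³ + 32x² + 28x − 18.
Step 3: lead(12x⁴ − 48x³ + 32x² + 28x − 18) ÷ lead(D) = 12x⁴ ÷ −3x³ = −4x. Subtract (−4x)·D = 12x⁴ − 36x³ − 4x² + 24x. Remainder: −12x³ + 36x² + 4x − 18.
Step 4: lead(−12x³ + 36x² + 4x − 18) ÷ lead(D) = −12x³ ÷ −3x³ = 4. Subtract (4)·D = −12x³ + 36x² + 4x − 24. Remainder: 6.

Q = [-4, 7, -4, 4]; R = [6]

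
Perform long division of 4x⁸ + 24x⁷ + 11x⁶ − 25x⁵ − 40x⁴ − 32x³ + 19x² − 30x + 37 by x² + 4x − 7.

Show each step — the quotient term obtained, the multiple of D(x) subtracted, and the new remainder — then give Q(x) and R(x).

Step 1: lead(4x⁸ + 24x⁷ + 11x⁶ − 25x⁵ − 40x⁴ − 32x³ + 19x² − 30x + 37) ÷ lead(D) = 4x⁸ ÷ x² = 4x⁶. Subtract (4x⁶)·D = 4x⁸ + 16x⁷ − 28x⁶. Remainder: 8x⁷ + 39x⁶ − 25x⁵ − 40x⁴ − 32x³ + 19x² − 30x + 37.
Step 2: lead(8x⁷ + 39x⁶ − 25x⁵ − 40x⁴ − 32x³ + 19x² − 30x + 37) ÷ lead(D) = 8x⁷ ÷ x² = 8x⁵. Subtract (8x⁵)·D = 8x⁷ + 32x⁶ − 56x⁵. Remainder: 7x⁶ + 31x⁵ − 40x⁴ − 32x³ + 19x² − 30x + 37.
Step 3: lead(7x⁶ + 31x⁵ − 40x⁴ − 32x³ + 19x² − 30x + 37) ÷ lead(D) = 7x⁶ ÷ x² = 7x⁴. Subtract (7x⁴)·D = 7x⁶ + 28x⁵ − 49x⁴. Remainder: 3x⁵ + 9x⁴ − 32x³ + 19x² − 30x + 37.
Step 4: lead(3x⁵ + 9x⁴ − 32x³ + 19x² − 30x + 37) ÷ lead(D) = 3x⁵ ÷ x² = 3x³. Subtract (3x³)·D = 3x⁵ + 12x⁴ − 21x³. Remainder: −3x⁴ − 11x³ + 19x² − 30x + 37.
Step 5: lead(−3x⁴ − 11x³ + 19x² − 30x + 37) ÷ lead(D) = −3x⁴ ÷ x² = −3x². Subtract (−3x²)·D = −3x⁴ − 12x³ + 21x². Remainder: x³ − 2x² − 30x + 37.
Step 6: lead(x³ − 2x² − 30x + 37) ÷ lead(D) = x³ ÷ x² = x. Subtract (x)·D = x³ + 4x² − 7x. Remainder: −6x² − 23x + 37.
Step 7: lead(−6x² − 23x + 37) ÷ lead(D) = −6x² ÷ x² = −6. Subtract (−6)·D = −6x² − 24x + 42. Remainder: x − 5.

Q(x) = 4x⁶ + 8x⁵ + 7x⁴ + 3x³ − 3x² + x − 6; R(x) = x − 5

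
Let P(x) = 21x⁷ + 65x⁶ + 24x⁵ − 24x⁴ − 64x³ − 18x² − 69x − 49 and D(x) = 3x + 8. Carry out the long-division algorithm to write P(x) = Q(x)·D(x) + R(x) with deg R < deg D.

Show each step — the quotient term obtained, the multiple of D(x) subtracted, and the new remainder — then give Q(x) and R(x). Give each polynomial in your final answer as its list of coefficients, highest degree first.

Step 1: lead(21x⁷ + 65x⁶ + 24x⁵ − 24x⁴ − 64x³ − 18x² − 69x − 49) ÷ lead(D) = 21x⁷ ÷ 3x = 7x⁶. Subtract (7x⁶)·D = 21x⁷ + 56x⁶. Remainder: 9x⁶ + 24x⁵ − 24x⁴ − 64x³ − 18x² − 69x − 49.
Step 2: lead(9x⁶ + 24x⁵ − 24x⁴ − 64x³ − 18x² − 69x − 49) ÷ lead(D) = 9x⁶ ÷ 3x = 3x⁵. Subtract (3x⁵)·D = 9x⁶ + 24x⁵. Remainder: −24x⁴ − 64x³ − 18x² − 69x − 49.
Step 3: lead(−24x⁴ − 64x³ − 18x² − 69x − 49) ÷ lead(D) = −24x⁴ ÷ 3x = −8x³. Subtract (−8x³)·D = −24x⁴ − 64x³. Remainder: −18x² − 69x − 49.
Step 4: lead(−18x² − 69x − 49) ÷ lead(D) = −18x² ÷ 3x = −6x. Subtract (−6x)·D = −18x² − 48x. Remainder: −21x − 49.
Step 5: lead(−21x − 49) ÷ lead(D) = −21x ÷ 3x = −7. Subtract (−7)·D = −21x − 56. Remainder: 7.

Q = [7, 3, 0, -8, 0, -6, -7]; R = [7]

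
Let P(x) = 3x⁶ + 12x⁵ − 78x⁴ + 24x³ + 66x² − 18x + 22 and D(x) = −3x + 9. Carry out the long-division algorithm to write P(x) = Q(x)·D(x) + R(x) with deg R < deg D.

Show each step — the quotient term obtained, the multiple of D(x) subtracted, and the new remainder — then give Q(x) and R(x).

Q(x) = −x⁵ − 7x⁴ + 5x³ + 7x² − x + 3; R(x) = −5

Step 1: lead(3x⁶ + 12x⁵ − 78x⁴ + 24x³ + 66x² − 18x + 22) ÷ lead(D) = 3x⁶ ÷ −3x = −x⁵. Subtract (−x⁵)·D = 3x⁶ − 9x⁵. Remainder: 21x⁵ − 78x⁴ + 24x³ + 66x² − 18x + 22.
Step 2: lead(21x⁵ − 78x⁴ + 24x³ + 66x² − 18x + 22) ÷ lead(D) = 21x⁵ ÷ −3x = −7x⁴. Subtract (−7x⁴)·D = 21x⁵ − 63x⁴. Remainder: −15x⁴ + 24x³ + 66x² − 18x + 22.
Step 3: lead(−15x⁴ + 24x³ + 66x² − 18x + 22) ÷ lead(D) = −15x⁴ ÷ −3x = 5x³. Subtract (5x³)·D = −15x⁴ + 45x³. Remainder: −21x³ + 66x² − 18x + 22.
Step 4: lead(−21x³ + 66x² − 18x + 22) ÷ lead(D) = −21x³ ÷ −3x = 7x². Subtract (7x²)·D = −21x³ + 63x². Remainder: 3x² − 18x + 22.
Step 5: lead(3x² − 18x + 22) ÷ lead(D) = 3x² ÷ −3x = −x. Subtract (−x)·D = 3x² − 9x. Remainder: −9x + 22.
Step 6: lead(−9x + 22) ÷ lead(D) = −9x ÷ −3x = 3. Subtract (3)·D = −9x + 27. Remainder: −5.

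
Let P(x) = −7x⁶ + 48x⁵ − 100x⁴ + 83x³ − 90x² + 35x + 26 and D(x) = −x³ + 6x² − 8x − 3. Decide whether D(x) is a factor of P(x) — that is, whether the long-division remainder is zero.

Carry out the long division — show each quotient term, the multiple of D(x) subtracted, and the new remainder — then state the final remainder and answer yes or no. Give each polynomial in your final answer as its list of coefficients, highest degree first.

Step 1: lead(−7x⁶ + 48x⁵ − 100x⁴ + 83x³ − 90x² + 35x + 26) ÷ lead(D) = −7x⁶ ÷ −x³ = 7x³. Subtract (7x³)·D = −7x⁶ + 42x⁵ − 56x⁴ − 21x³. Remainder: 6x⁵ − 44x⁴ + 104x³ − 90x² + 35x + 26.
Step 2: lead(6x⁵ − 44x⁴ + 104x³ − 90x² + 35x + 26) ÷ lead(D) = 6x⁵ ÷ −x³ = −6x². Subtract (−6x²)·D = 6x⁵ − 36x⁴ + 48x³ + 18x². Remainder: −8x⁴ + 56x³ − 108x² + 35x + 26.
Step 3: lead(−8x⁴ + 56x³ − 108x² + 35x + 26) ÷ lead(D) = −8x⁴ ÷ −x³ = 8x. Subtract (8x)·D = −8x⁴ + 48x³ − 64x² − 24x. Remainder: 8x³ − 44x² + 59x + 26.
Step 4: lead(8x³ − 44x² + 59x + 26) ÷ lead(D) = 8x³ ÷ −x³ = −8. Subtract (−8)·D = 8x³ − 48x² + 64x + 24. Remainder: 4x² − 5x + 2.

R = [4, -5, 2], so D(x) is not a factor of P(x). no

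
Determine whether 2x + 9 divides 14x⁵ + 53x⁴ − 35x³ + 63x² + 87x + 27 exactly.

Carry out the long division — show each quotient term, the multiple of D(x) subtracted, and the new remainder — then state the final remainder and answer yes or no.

R(x) = 0, so D(x) is a factor of P(x). yes

Step 1: lead(14x⁵ + 53x⁴ − 35x³ + 63x² + 87x + 27) ÷ lead(D) = 14x⁵ ÷ 2x = 7x⁴. Subtract (7x⁴)·D = 14x⁵ + 63x⁴. Remainder: −10x⁴ − 35x³ + 63x² + 87x + 27.
Step 2: lead(−10x⁴ − 35x³ + 63x² + 87x + 27) ÷ lead(D) = −10x⁴ ÷ 2x = −5x³. Subtract (−5x³)·D = −10x⁴ − 45x³. Remainder: 10x³ + 63x² + 87x + 27.
Step 3: lead(10x³ + 63x² + 87x + 27) ÷ lead(D) = 10x³ ÷ 2x = 5x². Subtract (5x²)·D = 10x³ + 45x². Remainder: 18x² + 87x + 27.
Step 4: lead(18x² + 87x + 27) ÷ lead(D) = 18x² ÷ 2x = 9x. Subtract (9x)·D = 18x² + 81x. Remainder: 6x + 27.
Step 5: lead(6x + 27) ÷ lead(D) = 6x ÷ 2x = 3. Subtract (3)·D = 6x + 27. Remainder: 0.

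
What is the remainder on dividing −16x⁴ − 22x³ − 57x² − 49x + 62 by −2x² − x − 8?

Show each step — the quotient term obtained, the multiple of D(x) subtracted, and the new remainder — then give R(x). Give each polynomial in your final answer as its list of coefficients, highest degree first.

Step 1: lead(−16x⁴ − 22x³ − 57x² − 49x + 62) ÷ lead(D) = −16x⁴ ÷ −2x² = 8x². Subtract (8x²)·D = −16x⁴ − 8x³ − 64x². Remainder: −14x³ + 7x² − 49x + 62.
Step 2: lead(−14x³ + 7x² − 49x + 62) ÷ lead(D) = −14x³ ÷ −2x² = 7x. Subtract (7x)·D = −14x³ − 7x² − 56x. Remainder: 14x² + 7x + 62.
Step 3: lead(14x² + 7x + 62) ÷ lead(D) = 14x² ÷ −2x² = −7. Subtract (−7)·D = 14x² + 7x + 56. Remainder: 6.

R = [6]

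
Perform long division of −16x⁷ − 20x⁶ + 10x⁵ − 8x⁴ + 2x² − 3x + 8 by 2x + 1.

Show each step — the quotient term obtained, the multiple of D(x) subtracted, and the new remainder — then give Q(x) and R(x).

Q(x) = −8x⁶ − 6x⁵ + 8x⁴ − 8x³ + 4x² − x − 1; R(x) = 9

Step 1: lead(−16x⁷ − 20x⁶ + 10x⁵ − 8x⁴ + 2x² − 3x + 8) ÷ lead(D) = −16x⁷ ÷ 2x = −8x⁶. Subtract (−8x⁶)·D = −16x⁷ − 8x⁶. Remainder: −12x⁶ + 10x⁵ − 8x⁴ + 2x² − 3x + 8.
Step 2: lead(−12x⁶ + 10x⁵ − 8x⁴ + 2x² − 3x + 8) ÷ lead(D) = −12x⁶ ÷ 2x = −6x⁵. Subtract (−6x⁵)·D = −12x⁶ − 6x⁵. Remainder: 16x⁵ − 8x⁴ + 2x² − 3x + 8.
Step 3: lead(16x⁵ − 8x⁴ + 2x² − 3x + 8) ÷ lead(D) = 16x⁵ ÷ 2x = 8x⁴. Subtract (8x⁴)·D = 16x⁵ + 8x⁴. Remainder: −16x⁴ + 2x² − 3x + 8.
Step 4: lead(−16x⁴ + 2x² − 3x + 8) ÷ lead(D) = −16x⁴ ÷ 2x = −8x³. Subtract (−8x³)·D = −16x⁴ − 8x³. Remainder: 8x³ + 2x² − 3x + 8.
Step 5: lead(8x³ + 2x² − 3x + 8) ÷ lead(D) = 8x³ ÷ 2x = 4x². Subtract (4x²)·D = 8x³ + 4x². Remainder: −2x² − 3x + 8.
Step 6: lead(−2x² − 3x + 8) ÷ lead(D) = −2x² ÷ 2x = −x. Subtract (−x)·D = −2x² − x. Remainder: −2x + 8.
Step 7: lead(−2x + 8) ÷ lead(D) = −2x ÷ 2x = −1. Subtract (−1)·D = −2x − 1. Remainder: 9.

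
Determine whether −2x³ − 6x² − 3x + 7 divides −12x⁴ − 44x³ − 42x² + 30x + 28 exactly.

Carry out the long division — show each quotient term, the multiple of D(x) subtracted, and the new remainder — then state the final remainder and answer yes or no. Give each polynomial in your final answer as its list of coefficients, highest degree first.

Step 1: lead(−12x⁴ − 44x³ − 42x² + 30x + 28) ÷ lead(D) = −12x⁴ ÷ −2x³ = 6x. Subtract (6x)·D = −12x⁴ − 36x³ − 18x² + 42x. Remainder: −8x³ − 24x² − 12x + 28.
Step 2: lead(−8x³ − 24x² − 12x + 28) ÷ lead(D) = −8x³ ÷ −2x³ = 4. Subtract (4)·D = −8x³ − 24x² − 12x + 28. Remainder: 0.

R = [0], so D(x) is a factor of P(x). yes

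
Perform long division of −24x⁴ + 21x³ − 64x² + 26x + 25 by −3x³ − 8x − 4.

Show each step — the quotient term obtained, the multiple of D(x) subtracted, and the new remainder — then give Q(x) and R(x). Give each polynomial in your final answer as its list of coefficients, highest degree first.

Step 1: lead(−24x⁴ + 21x³ − 64x² + 26x + 25) ÷ lead(D) = −24x⁴ ÷ −3x³ = 8x. Subtract (8x)·D = −24x⁴ − 64x² − 32x. Remainder: 21x³ + 58x + 25.
Step 2: lead(21x³ + 58x + 25) ÷ lead(D) = 21x³ ÷ −3x³ = −7. Subtract (−7)·D = 21x³ + 56x + 28. Remainder: 2x − 3.

Q = [8, -7]; R = [2, -3]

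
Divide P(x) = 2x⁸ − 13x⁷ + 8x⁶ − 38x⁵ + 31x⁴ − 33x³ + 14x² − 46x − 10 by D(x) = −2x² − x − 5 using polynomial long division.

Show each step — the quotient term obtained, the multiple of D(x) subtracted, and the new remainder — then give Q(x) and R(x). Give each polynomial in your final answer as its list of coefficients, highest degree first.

Q = [-1, 7, -5, 4, -5, 9, 1]; R = [-5]

Step 1: lead(2x⁸ − 13x⁷ + 8x⁶ − 38x⁵ + 31x⁴ − 33x³ + 14x² − 46x − 10) ÷ lead(D) = 2x⁸ ÷ −2x² = −x⁶. Subtract (−x⁶)·D = 2x⁸ + x⁷ + 5x⁶. Remainder: −14x⁷ + 3x⁶ − 38x⁵ + 31x⁴ − 33x³ + 14x² − 46x − 10.
Step 2: lead(−14x⁷ + 3x⁶ − 38x⁵ + 31x⁴ − 33x³ + 14x² − 46x − 10) ÷ lead(D) = −14x⁷ ÷ −2x² = 7x⁵. Subtract (7x⁵)·D = −14x⁷ − 7x⁶ − 35x⁵. Remainder: 10x⁶ − 3x⁵ + 31x⁴ − 33x³ + 14x² − 46x − 10.
Step 3: lead(10x⁶ − 3x⁵ + 31x⁴ − 33x³ + 14x² − 46x − 10) ÷ lead(D) = 10x⁶ ÷ −2x² = −5x⁴. Subtract (−5x⁴)·D = 10x⁶ + 5x⁵ + 25x⁴. Remainder: −8x⁵ + 6x⁴ − 33x³ + 14x² − 46x − 10.
Step 4: lead(−8x⁵ + 6x⁴ − 33x³ + 14x² − 46x − 10) ÷ lead(D) = −8x⁵ ÷ −2x² = 4x³. Subtract (4x³)·D = −8x⁵ − 4x⁴ − 20x³. Remainder: 10x⁴ − 13x³ + 14x² − 46x − 10.
Step 5: lead(10x⁴ − 13x³ + 14x² − 46x − 10) ÷ lead(D) = 10x⁴ ÷ −2x² = −5x². Subtract (−5x²)·D = 10x⁴ + 5x³ + 25x². Remainder: −18x³ − 11x² − 46x − 10.
Step 6: lead(−18x³ − 11x² − 46x − 10) ÷ lead(D) = −18x³ ÷ −2x² = 9x. Subtract (9x)·D = −18x³ − 9x² − 45x. Remainder: −2x² − x − 10.
Step 7: lead(−2x² − x − 10) ÷ lead(D) = −2x² ÷ −2x² = 1. Subtract (1)·D = −2x² − x − 5. Remainder: −5.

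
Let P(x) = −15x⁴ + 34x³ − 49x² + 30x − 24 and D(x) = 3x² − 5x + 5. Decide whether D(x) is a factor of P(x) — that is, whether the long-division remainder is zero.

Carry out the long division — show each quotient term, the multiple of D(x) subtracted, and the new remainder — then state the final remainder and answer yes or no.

Step 1: lead(−15x⁴ + 34x³ − 49x² + 30x − 24) ÷ lead(D) = −15x⁴ ÷ 3x² = −5x². Subtract (−5x²)·D = −15x⁴ + 25x³ − 25x². Remainder: 9x³ − 24x² + 30x − 24.
Step 2: lead(9x³ − 24x² + 30x − 24) ÷ lead(D) = 9x³ ÷ 3x² = 3x. Subtract (3x)·D = 9x³ − 15x² + 15x. Remainder: −9x² + 15x − 24.
Step 3: lead(−9x² + 15x − 24) ÷ lead(D) = −9x² ÷ 3x² = −3. Subtract (−3)·D = −9x² + 15x − 15. Remainder: −9.

R(x) = −9, so D(x) is not a factor of P(x). no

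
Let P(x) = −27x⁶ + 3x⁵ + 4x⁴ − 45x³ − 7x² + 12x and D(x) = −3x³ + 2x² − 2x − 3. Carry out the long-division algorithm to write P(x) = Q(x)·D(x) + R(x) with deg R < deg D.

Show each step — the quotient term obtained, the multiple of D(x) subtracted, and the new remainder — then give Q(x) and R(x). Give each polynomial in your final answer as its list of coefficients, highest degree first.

Q = [9, 5, -4, 0]; R = [0]

Step 1: lead(−27x⁶ + 3x⁵ + 4x⁴ − 45x³ − 7x² + 12x) ÷ lead(D) = −27x⁶ ÷ −3x³ = 9x³. Subtract (9x³)·D = −27x⁶ + 18x⁵ − 18x⁴ − 27x³. Remainder: −15x⁵ + 22x⁴ − 18x³ − 7x² + 12x.
Step 2: lead(−15x⁵ + 22x⁴ − 18x³ − 7x² + 12x) ÷ lead(D) = −15x⁵ ÷ −3x³ = 5x². Subtract (5x²)·D = −15x⁵ + 10x⁴ − 10x³ − 15x². Remainder: 12x⁴ − 8x³ + 8x² + 12x.
Step 3: lead(12x⁴ − 8x³ + 8x² + 12x) ÷ lead(D) = 12x⁴ ÷ −3x³ = −4x. Subtract (−4x)·D = 12x⁴ − 8x³ + 8x² + 12x. Remainder: 0.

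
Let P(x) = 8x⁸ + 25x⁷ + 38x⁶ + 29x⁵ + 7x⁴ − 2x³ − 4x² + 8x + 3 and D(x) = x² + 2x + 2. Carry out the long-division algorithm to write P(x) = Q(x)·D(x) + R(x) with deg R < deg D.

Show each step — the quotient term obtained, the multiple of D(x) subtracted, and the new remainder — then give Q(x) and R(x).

Q(x) = 8x⁶ + 9x⁵ + 4x⁴ + 3x³ − 7x² + 6x − 2; R(x) = 7

Step 1: lead(8x⁸ + 25x⁷ + 38x⁶ + 29x⁵ + 7x⁴ − 2x³ − 4x² + 8x + 3) ÷ lead(D) = 8x⁸ ÷ x² = 8x⁶. Subtract (8x⁶)·D = 8x⁸ + 16x⁷ + 16x⁶. Remainder: 9x⁷ + 22x⁶ + 29x⁵ + 7x⁴ − 2x³ − 4x² + 8x + 3.
Step 2: lead(9x⁷ + 22x⁶ + 29x⁵ + 7x⁴ − 2x³ − 4x² + 8x + 3) ÷ lead(D) = 9x⁷ ÷ x² = 9x⁵. Subtract (9x⁵)·D = 9x⁷ + 18x⁶ + 18x⁵. Remainder: 4x⁶ + 11x⁵ + 7x⁴ − 2x³ − 4x² + 8x + 3.
Step 3: lead(4x⁶ + 11x⁵ + 7x⁴ − 2x³ − 4x² + 8x + 3) ÷ lead(D) = 4x⁶ ÷ x² = 4x⁴. Subtract (4x⁴)·D = 4x⁶ + 8x⁵ + 8x⁴. Remainder: 3x⁵ − x⁴ − 2x³ − 4x² + 8x + 3.
Step 4: lead(3x⁵ − x⁴ − 2x³ − 4x² + 8x + 3) ÷ lead(D) = 3x⁵ ÷ x² = 3x³. Subtract (3x³)·D = 3x⁵ + 6x⁴ + 6x³. Remainder: −7x⁴ − 8x³ − 4x² + 8x + 3.
Step 5: lead(−7x⁴ − 8x³ − 4x² + 8x + 3) ÷ lead(D) = −7x⁴ ÷ x² = −7x². Subtract (−7x²)·D = −7x⁴ − 14x³ − 14x². Remainder: 6x³ + 10x² + 8x + 3.
Step 6: lead(6x³ + 10x² + 8x + 3) ÷ lead(D) = 6x³ ÷ x² = 6x. Subtract (6x)·D = 6x³ + 12x² + 12x. Remainder: −2x² − 4x + 3.
Step 7: lead(−2x² − 4x + 3) ÷ lead(D) = −2x² ÷ x² = −2. Subtract (−2)·D = −2x² − 4x − 4. Remainder: 7.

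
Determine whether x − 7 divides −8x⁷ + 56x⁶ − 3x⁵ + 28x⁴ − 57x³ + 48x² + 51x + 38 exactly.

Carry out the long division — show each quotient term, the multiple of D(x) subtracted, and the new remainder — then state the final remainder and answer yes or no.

R(x) = 3, so D(x) is not a factor of P(x). no

Step 1: lead(−8x⁷ + 56x⁶ − 3x⁵ + 28x⁴ − 57x³ + 48x² + 51x + 38) ÷ lead(D) = −8x⁷ ÷ x = −8x⁶. Subtract (−8x⁶)·D = −8x⁷ + 56x⁶. Remainder: −3x⁵ + 28x⁴ − 57x³ + 48x² + 51x + 38.
Step 2: lead(−3x⁵ + 28x⁴ − 57x³ + 48x² + 51x + 38) ÷ lead(D) = −3x⁵ ÷ x = −3x⁴. Subtract (−3x⁴)·D = −3x⁵ + 21x⁴. Remainder: 7x⁴ − 57x³ + 48x² + 51x + 38.
Step 3: lead(7x⁴ − 57x³ + 48x² + 51x + 38) ÷ lead(D) = 7x⁴ ÷ x = 7x³. Subtract (7x³)·D = 7x⁴ − 49x³. Remainder: −8x³ + 48x² + 51x + 38.
Step 4: lead(−8x³ + 48x² + 51x + 38) ÷ lead(D) = −8x³ ÷ x = −8x². Subtract (−8x²)·D = −8x³ + 56x². Remainder: −8x² + 51x + 38.
Step 5: lead(−8x² + 51x + 38) ÷ lead(D) = −8x² ÷ x = −8x. Subtract (−8x)·D = −8x² + 56x. Remainder: −5x + 38.
Step 6: lead(−5x + 38) ÷ lead(D) = −5x ÷ x = −5. Subtract (−5)·D = −5x + 35. Remainder: 3.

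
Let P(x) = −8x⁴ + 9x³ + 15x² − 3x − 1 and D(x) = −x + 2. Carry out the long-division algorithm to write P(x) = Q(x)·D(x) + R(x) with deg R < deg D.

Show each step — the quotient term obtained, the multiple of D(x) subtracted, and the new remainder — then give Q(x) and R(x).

Step 1: lead(−8x⁴ + 9x³ + 15x² − 3x − 1) ÷ lead(D) = −8x⁴ ÷ −x = 8x³. Subtract (8x³)·D = −8x⁴ + 16x³. Remainder: −7x³ + 15x² − 3x − 1.
Step 2: lead(−7x³ + 15x² − 3x − 1) ÷ lead(D) = −7x³ ÷ −x = 7x². Subtract (7x²)·D = −7x³ + 14x². Remainder: x² − 3x − 1.
Step 3: lead(x² − 3x − 1) ÷ lead(D) = x² ÷ −x = −x. Subtract (−x)·D = x² − 2x. Remainder: −x − 1.
Step 4: lead(−x − 1) ÷ lead(D) = −x ÷ −x = 1. Subtract (1)·D = −x + 2. Remainder: −3.

Q(x) = 8x³ + 7x² − x + 1; R(x) = −3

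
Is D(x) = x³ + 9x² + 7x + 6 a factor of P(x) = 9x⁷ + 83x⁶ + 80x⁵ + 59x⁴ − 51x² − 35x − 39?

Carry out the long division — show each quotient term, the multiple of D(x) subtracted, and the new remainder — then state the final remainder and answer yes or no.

R(x) = −9, so D(x) is not a factor of P(x). no

Step 1: lead(9x⁷ + 83x⁶ + 80x⁵ + 59x⁴ − 51x² − 35x − 39) ÷ lead(D) = 9x⁷ ÷ x³ = 9x⁴. Subtract (9x⁴)·D = 9x⁷ + 81x⁶ + 63x⁵ + 54x⁴. Remainder: 2x⁶ + 17x⁵ + 5x⁴ − 51x² − 35x − 39.
Step 2: lead(2x⁶ + 17x⁵ + 5x⁴ − 51x² − 35x − 39) ÷ lead(D) = 2x⁶ ÷ x³ = 2x³. Subtract (2x³)·D = 2x⁶ + 18x⁵ + 14x⁴ + 12x³. Remainder: −x⁵ − 9x⁴ − 12x³ − 51x² − 35x − 39.
Step 3: lead(−x⁵ − 9x⁴ − 12x³ − 51x² − 35x − 39) ÷ lead(D) = −x⁵ ÷ x³ = −x². Subtract (−x²)·D = −x⁵ − 9x⁴ − 7x³ − 6x². Remainder: −5x³ − 45x² − 35x − 39.
Step 4: lead(−5x³ − 45x² − 35x − 39) ÷ lead(D) = −5x³ ÷ x³ = −5. Subtract (−5)·D = −5x³ − 45x² − 35x − 30. Remainder: −9.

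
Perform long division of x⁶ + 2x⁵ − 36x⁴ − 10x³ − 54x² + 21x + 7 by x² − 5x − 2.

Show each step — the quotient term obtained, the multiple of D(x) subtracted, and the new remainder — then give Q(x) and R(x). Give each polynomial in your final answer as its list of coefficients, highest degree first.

Q = [1, 7, 1, 9, -7]; R = [4, -7]

Step 1: lead(x⁶ + 2x⁵ − 36x⁴ − 10x³ − 54x² + 21x + 7) ÷ lead(D) = x⁶ ÷ x² = x⁴. Subtract (x⁴)·D = x⁶ − 5x⁵ − 2x⁴. Remainder: 7x⁵ − 34x⁴ − 10x³ − 54x² + 21x + 7.
Step 2: lead(7x⁵ − 34x⁴ − 10x³ − 54x² + 21x + 7) ÷ lead(D) = 7x⁵ ÷ x² = 7x³. Subtract (7x³)·D = 7x⁵ − 35x⁴ − 14x³. Remainder: x⁴ + 4x³ − 54x² + 21x + 7.
Step 3: lead(x⁴ + 4x³ − 54x² + 21x + 7) ÷ lead(D) = x⁴ ÷ x² = x². Subtract (x²)·D = x⁴ − 5x³ − 2x². Remainder: 9x³ − 52x² + 21x + 7.
Step 4: lead(9x³ − 52x² + 21x + 7) ÷ lead(D) = 9x³ ÷ x² = 9x. Subtract (9x)·D = 9x³ − 45x² − 18x. Remainder: −7x² + 39x + 7.
Step 5: lead(−7x² + 39x + 7) ÷ lead(D) = −7x² ÷ x² = −7. Subtract (−7)·D = −7x² + 35x + 14. Remainder: 4x − 7.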